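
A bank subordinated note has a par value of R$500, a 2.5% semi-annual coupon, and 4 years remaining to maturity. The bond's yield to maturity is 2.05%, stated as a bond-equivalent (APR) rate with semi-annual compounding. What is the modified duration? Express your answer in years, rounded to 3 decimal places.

3.794 years

Periodic yield y = 0.01025. First find Macaulay duration:
  t   CF        PV=CF/(1+0.01025)^t    t·PV
  1         6.25         6.1866         6.1866
  2         6.25         6.1238        12.2476
  3         6.25         6.0617        18.1851
  4         6.25         6.0002        24.0007
  5         6.25         5.9393        29.6965
  6         6.25         5.8790        35.2743
  7         6.25         5.8194        40.7358
  8       506.25       466.5886     3,732.7091
  Σ                    508.5987     3,899.0357
P = 508.5987; Macaulay duration = 3,899.0357 / 508.5987 = 7.66623 half-year periods = 3.83312 years.
Modified duration = D_Mac / (1 + y) = 3.83312 / 1.01025 = 3.79423 years.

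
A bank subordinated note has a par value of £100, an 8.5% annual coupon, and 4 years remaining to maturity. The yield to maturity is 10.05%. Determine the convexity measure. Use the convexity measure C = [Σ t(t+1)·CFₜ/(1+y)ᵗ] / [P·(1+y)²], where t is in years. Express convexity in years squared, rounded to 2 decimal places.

With y = 0.1005:
  t   CF        PV=CF/(1+0.1005)^t    t·PV        t(t+1)·PV
  1         8.50         7.7238         7.7238          15.4475
  2         8.50         7.0184        14.0368          42.1105
  3         8.50         6.3775        19.1324          76.5297
  4       108.50        73.9724       295.8895       1,479.4475
  Σ                     95.0920       336.7825       1,613.5352
P = 95.0920.
Convexity = Σ t(t+1)·PV / [P·(1+y)²] = 1,613.5352 / (95.0920 × 1.211100) = 14.01052.

14.01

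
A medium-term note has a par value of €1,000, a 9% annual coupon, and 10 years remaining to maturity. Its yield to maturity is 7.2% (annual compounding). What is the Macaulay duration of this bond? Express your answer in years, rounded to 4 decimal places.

Periodic yield y = 0.072. Discount each cash flow and weight by its year:
  t   CF        PV=CF/(1+0.072)^t    t·PV
  1        90.00        83.9552        83.9552
  2        90.00        78.3164       156.6329
  3        90.00        73.0564       219.1691
  4        90.00        68.1496       272.5984
  5        90.00        63.5724       317.8620
  6        90.00        59.3026       355.8157
  7        90.00        55.3196       387.2372
  8        90.00        51.6041       412.8328
  9        90.00        48.1382       433.2434
  10    1,090.00       543.8494     5,438.4939
  Σ                  1,125.2639     8,077.8406
Price P = Σ PV = 1,125.2639.
Macaulay duration = Σ(t·PV) / P = 8,077.8406 / 1,125.2639 = 7.17862 years.

7.1786 years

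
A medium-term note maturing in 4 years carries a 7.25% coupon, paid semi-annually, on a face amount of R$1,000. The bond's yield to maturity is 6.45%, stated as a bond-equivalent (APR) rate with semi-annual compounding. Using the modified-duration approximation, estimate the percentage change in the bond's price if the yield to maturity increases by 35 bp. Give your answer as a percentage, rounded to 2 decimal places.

Periodic yield y = 0.03225. Modified duration first:
  t   CF        PV=CF/(1+0.03225)^t    t·PV
  1        36.25        35.1175        35.1175
  2        36.25        34.0203        68.0406
  3        36.25        32.9574        98.8723
  4        36.25        31.9278       127.7110
  5        36.25        30.9303       154.6513
  6        36.25        29.9639       179.7835
  7        36.25        29.0278       203.1944
  8     1,036.25       803.8692     6,430.9539
  Σ                  1,027.8142     7,298.3246
P = 1,027.8142; D_Mac = 7.10082 half-year periods = 3.55041 yrs; D_mod = 3.55041/(1+0.03225) = 3.43949 yrs.
ΔP/P ≈ -D_mod · Δy = -3.43949 × (+0.0035) = -0.012038 = -1.2038%.

-1.20%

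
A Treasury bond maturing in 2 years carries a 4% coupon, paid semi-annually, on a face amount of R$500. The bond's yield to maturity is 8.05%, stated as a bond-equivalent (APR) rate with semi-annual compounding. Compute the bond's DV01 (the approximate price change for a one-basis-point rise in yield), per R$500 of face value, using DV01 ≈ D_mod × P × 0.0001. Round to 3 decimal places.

Periodic yield y = 0.04025.
  t   CF        PV=CF/(1+0.04025)^t    t·PV
  1        10.00         9.6131         9.6131
  2        10.00         9.2411        18.4822
  3        10.00         8.8836        26.6507
  4       510.00       435.5312     1,742.1248
  Σ                    463.2690     1,796.8708
P = 463.2690; D_Mac = 3.87868 half-year periods = 1.93934 yrs; D_mod = 1.86430 yrs.
DV01 ≈ 1.86430 × 463.2690 × 0.0001 = 0.086367.

R$0.086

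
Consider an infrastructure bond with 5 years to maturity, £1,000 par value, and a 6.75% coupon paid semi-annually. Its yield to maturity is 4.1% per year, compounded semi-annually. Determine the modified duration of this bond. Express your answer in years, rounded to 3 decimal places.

Periodic yield y = 0.0205. First find Macaulay duration:
  t   CF        PV=CF/(1+0.0205)^t    t·PV
  1        33.75        33.0720        33.0720
  2        33.75        32.4077        64.8153
  3        33.75        31.7567        95.2700
  4        33.75        31.1187       124.4749
  5        33.75        30.4936       152.4680
  6        33.75        29.8810       179.2862
  7        33.75        29.2808       204.9655
  8        33.75        28.6926       229.5407
  9        33.75        28.1162       253.0458
  10    1,033.75       843.8892     8,438.8921
  Σ                  1,118.7085     9,775.8306
P = 1,118.7085; Macaulay duration = 9,775.8306 / 1,118.7085 = 8.73850 half-year periods = 4.36925 years.
Modified duration = D_Mac / (1 + y) = 4.36925 / 1.0205 = 4.28148 years.

4.281 years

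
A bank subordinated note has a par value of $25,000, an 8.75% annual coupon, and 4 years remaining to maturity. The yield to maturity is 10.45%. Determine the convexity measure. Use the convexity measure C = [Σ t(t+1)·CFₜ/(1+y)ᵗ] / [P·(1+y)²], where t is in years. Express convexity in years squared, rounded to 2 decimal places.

With y = 0.1045:
  t   CF        PV=CF/(1+0.1045)^t    t·PV        t(t+1)·PV
  1     2,187.50     1,980.5342     1,980.5342       3,961.0684
  2     2,187.50     1,793.1500     3,586.3000      10,758.9000
  3     2,187.50     1,623.4948     4,870.4844      19,481.9376
  4    27,187.50    18,268.6474    73,074.5896     365,372.9479
  Σ                 23,665.8264    83,511.9081     399,574.8538
P = 23,665.8264.
Convexity = Σ t(t+1)·PV / [P·(1+y)²] = 399,574.8538 / (23,665.8264 × 1.219920) = 13.84029.

13.84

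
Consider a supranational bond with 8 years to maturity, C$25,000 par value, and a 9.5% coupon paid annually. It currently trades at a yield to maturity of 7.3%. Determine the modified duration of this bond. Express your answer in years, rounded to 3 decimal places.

5.667 years

Periodic yield y = 0.073. First find Macaulay duration:
  t   CF        PV=CF/(1+0.073)^t    t·PV
  1     2,375.00     2,213.4203     2,213.4203
  2     2,375.00     2,062.8335     4,125.6669
  3     2,375.00     1,922.4916     5,767.4748
  4     2,375.00     1,791.6977     7,166.7906
  5     2,375.00     1,669.8021     8,349.0105
  6     2,375.00     1,556.1995     9,337.1972
  7     2,375.00     1,450.3258    10,152.2803
  8    27,375.00    15,579.6018   124,636.8141
  Σ                 28,246.3722   171,748.6548
P = 28,246.3722; Macaulay duration = 171,748.6548 / 28,246.3722 = 6.08038 years.
Modified duration = D_Mac / (1 + y) = 6.08038 / 1.073 = 5.66671 years.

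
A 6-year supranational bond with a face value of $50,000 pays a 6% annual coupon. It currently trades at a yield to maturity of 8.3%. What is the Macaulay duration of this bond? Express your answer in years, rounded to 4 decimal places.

5.1607 years

Periodic yield y = 0.083. Discount each cash flow and weight by its year:
  t   CF        PV=CF/(1+0.083)^t    t·PV
  1     3,000.00     2,770.0831     2,770.0831
  2     3,000.00     2,557.7868     5,115.5736
  3     3,000.00     2,361.7607     7,085.2820
  4     3,000.00     2,180.7578     8,723.0311
  5     3,000.00     2,013.6267    10,068.1337
  6    53,000.00    32,847.7124   197,086.2745
  Σ                 44,731.7275   230,848.3780
Price P = Σ PV = 44,731.7275.
Macaulay duration = Σ(t·PV) / P = 230,848.3780 / 44,731.7275 = 5.16073 years.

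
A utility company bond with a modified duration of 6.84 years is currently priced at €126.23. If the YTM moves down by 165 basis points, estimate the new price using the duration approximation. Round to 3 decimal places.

Duration approximation: ΔP/P ≈ -D_mod · Δy = -6.84 × (-0.0165) = +0.112860.
New price ≈ 126.23 × (1 + 0.112860) = 140.4763178.

€140.476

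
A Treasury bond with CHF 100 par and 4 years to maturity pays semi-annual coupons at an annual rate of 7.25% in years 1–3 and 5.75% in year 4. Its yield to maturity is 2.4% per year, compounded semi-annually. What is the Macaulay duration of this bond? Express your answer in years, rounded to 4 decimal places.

Periodic yield y = 0.012. Discount each cash flow and weight by its period:
  t   CF        PV=CF/(1+0.012)^t    t·PV
  1        3.625         3.5820         3.5820
  2        3.625         3.5395         7.0791
  3        3.625         3.4976        10.4927
  4        3.625         3.4561        13.8244
  5        3.625         3.4151        17.0756
  6        3.625         3.3746        20.2477
  7        2.875         2.6447        18.5128
  8      102.875        93.5117       748.0932
  Σ                    117.0213       838.9076
Price P = Σ PV = 117.0213.
Macaulay duration = Σ(t·PV) / P = 838.9076 / 117.0213 = 7.16884 half-year periods.
In years: 7.16884 / 2 = 3.58442 years.

3.5844 years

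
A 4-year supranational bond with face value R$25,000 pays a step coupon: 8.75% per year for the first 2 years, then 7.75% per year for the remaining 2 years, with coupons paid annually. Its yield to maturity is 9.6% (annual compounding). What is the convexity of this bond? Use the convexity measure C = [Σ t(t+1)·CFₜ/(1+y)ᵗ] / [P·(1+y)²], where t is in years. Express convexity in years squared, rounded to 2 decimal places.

With y = 0.096:
  t   CF        PV=CF/(1+0.096)^t    t·PV        t(t+1)·PV
  1     2,187.50     1,995.8942     1,995.8942       3,991.7883
  2     2,187.50     1,821.0713     3,642.1426      10,926.4279
  3     1,937.50     1,471.6687     4,415.0061      17,660.0242
  4    26,937.50    18,668.7427    74,674.9709     373,374.8547
  Σ                 23,957.3769    84,728.0138     405,953.0951
P = 23,957.3769.
Convexity = Σ t(t+1)·PV / [P·(1+y)²] = 405,953.0951 / (23,957.3769 × 1.201216) = 14.10638.

14.11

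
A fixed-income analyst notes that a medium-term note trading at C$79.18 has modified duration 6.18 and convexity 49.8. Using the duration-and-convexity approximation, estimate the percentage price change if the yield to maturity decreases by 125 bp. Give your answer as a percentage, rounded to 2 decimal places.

Duration effect: -D_mod·Δy = -6.18 × (-0.0125) = +0.077250
Convexity effect: ½·C·(Δy)² = 0.5 × 49.8 × (-0.0125)² = +0.003890625
ΔP/P ≈ +0.077250 + 0.003890625 = +0.081140625
= +8.1140625%.

+8.11%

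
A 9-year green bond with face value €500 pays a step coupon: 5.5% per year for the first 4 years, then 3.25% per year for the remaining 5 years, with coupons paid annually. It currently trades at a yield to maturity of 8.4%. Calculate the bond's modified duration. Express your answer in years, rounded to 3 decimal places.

Periodic yield y = 0.084. First find Macaulay duration:
  t   CF        PV=CF/(1+0.084)^t    t·PV
  1        27.50        25.3690        25.3690
  2        27.50        23.4031        46.8063
  3        27.50        21.5896        64.7688
  4        27.50        19.9166        79.6665
  5        16.25        10.8569        54.2846
  6        16.25        10.0156        60.0937
  7        16.25         9.2395        64.6765
  8        16.25         8.5235        68.1882
  9       516.25       249.8024     2,248.2212
  Σ                    378.7163     2,712.0748
P = 378.7163; Macaulay duration = 2,712.0748 / 378.7163 = 7.16123 years.
Modified duration = D_Mac / (1 + y) = 7.16123 / 1.084 = 6.60630 years.

6.606 years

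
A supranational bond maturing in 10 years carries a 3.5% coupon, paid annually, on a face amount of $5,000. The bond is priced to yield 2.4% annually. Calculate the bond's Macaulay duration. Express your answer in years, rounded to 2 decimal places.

8.68 years

Periodic yield y = 0.024. Discount each cash flow and weight by its year:
  t   CF        PV=CF/(1+0.024)^t    t·PV
  1       175.00       170.8984       170.8984
  2       175.00       166.8930       333.7860
  3       175.00       162.9815       488.9444
  4       175.00       159.1616       636.6463
  5       175.00       155.4312       777.1561
  6       175.00       151.7883       910.7298
  7       175.00       148.2308     1,037.6154
  8       175.00       144.7566     1,158.0529
  9       175.00       141.3639     1,272.2749
  10    5,175.00     4,082.3552    40,823.5518
  Σ                  5,483.8604    47,609.6560
Price P = Σ PV = 5,483.8604.
Macaulay duration = Σ(t·PV) / P = 47,609.6560 / 5,483.8604 = 8.68178 years.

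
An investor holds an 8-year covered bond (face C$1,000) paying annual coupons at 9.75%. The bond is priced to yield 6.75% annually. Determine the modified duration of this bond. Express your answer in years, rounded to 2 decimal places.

5.70 years

Periodic yield y = 0.0675. First find Macaulay duration:
  t   CF        PV=CF/(1+0.0675)^t    t·PV
  1        97.50        91.3349        91.3349
  2        97.50        85.5596       171.1192
  3        97.50        80.1495       240.4486
  4        97.50        75.0815       300.3261
  5        97.50        70.3340       351.6699
  6        97.50        65.8866       395.3198
  7        97.50        61.7205       432.0435
  8     1,097.50       650.8209     5,206.5668
  Σ                  1,180.8875     7,188.8288
P = 1,180.8875; Macaulay duration = 7,188.8288 / 1,180.8875 = 6.08765 years.
Modified duration = D_Mac / (1 + y) = 6.08765 / 1.0675 = 5.70272 years.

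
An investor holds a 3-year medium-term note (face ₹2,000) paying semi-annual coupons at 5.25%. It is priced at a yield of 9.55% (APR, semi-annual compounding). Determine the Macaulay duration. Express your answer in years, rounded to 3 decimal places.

2.801 years

Periodic yield y = 0.04775. Discount each cash flow and weight by its period:
  t   CF        PV=CF/(1+0.04775)^t    t·PV
  1        52.50        50.1074        50.1074
  2        52.50        47.8238        95.6476
  3        52.50        45.6443       136.9328
  4        52.50        43.5641       174.2564
  5        52.50        41.5787       207.8935
  6     2,052.50     1,551.4477     9,308.6864
  Σ                  1,780.1660     9,973.5240
Price P = Σ PV = 1,780.1660.
Macaulay duration = Σ(t·PV) / P = 9,973.5240 / 1,780.1660 = 5.60258 half-year periods.
In years: 5.60258 / 2 = 2.80129 years.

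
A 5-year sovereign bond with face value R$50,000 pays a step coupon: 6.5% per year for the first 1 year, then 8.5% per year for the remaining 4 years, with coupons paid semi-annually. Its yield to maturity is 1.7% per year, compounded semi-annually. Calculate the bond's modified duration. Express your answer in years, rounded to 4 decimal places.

4.3171 years

Periodic yield y = 0.0085. First find Macaulay duration:
  t   CF        PV=CF/(1+0.0085)^t    t·PV
  1     1,625.00     1,611.3039     1,611.3039
  2     1,625.00     1,597.7233     3,195.4465
  3     2,125.00     2,071.7208     6,215.1624
  4     2,125.00     2,054.2596     8,217.0384
  5     2,125.00     2,036.9456    10,184.7278
  6     2,125.00     2,019.7774    12,118.6647
  7     2,125.00     2,002.7540    14,019.2783
  8     2,125.00     1,985.8741    15,886.9929
  9     2,125.00     1,969.1365    17,722.2281
  10   52,125.00    47,894.6543   478,946.5426
  Σ                 65,244.1494   568,117.3855
P = 65,244.1494; Macaulay duration = 568,117.3855 / 65,244.1494 = 8.70756 half-year periods = 4.35378 years.
Modified duration = D_Mac / (1 + y) = 4.35378 / 1.0085 = 4.31709 years.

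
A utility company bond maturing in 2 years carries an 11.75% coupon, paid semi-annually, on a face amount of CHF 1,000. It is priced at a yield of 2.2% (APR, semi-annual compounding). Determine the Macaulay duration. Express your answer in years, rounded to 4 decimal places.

Periodic yield y = 0.011. Discount each cash flow and weight by its period:
  t   CF        PV=CF/(1+0.011)^t    t·PV
  1        58.75        58.1108        58.1108
  2        58.75        57.4785       114.9570
  3        58.75        56.8531       170.5594
  4     1,058.75     1,013.4184     4,053.6737
  Σ                  1,185.8609     4,397.3010
Price P = Σ PV = 1,185.8609.
Macaulay duration = Σ(t·PV) / P = 4,397.3010 / 1,185.8609 = 3.70811 half-year periods.
In years: 3.70811 / 2 = 1.85405 years.

1.8541 years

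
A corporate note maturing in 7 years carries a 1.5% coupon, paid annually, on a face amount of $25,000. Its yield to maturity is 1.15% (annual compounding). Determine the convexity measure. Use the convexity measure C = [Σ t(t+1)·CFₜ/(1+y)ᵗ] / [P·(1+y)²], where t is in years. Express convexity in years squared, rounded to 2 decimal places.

With y = 0.0115:
  t   CF        PV=CF/(1+0.0115)^t    t·PV        t(t+1)·PV
  1       375.00       370.7365       370.7365         741.4731
  2       375.00       366.5215       733.0431       2,199.1292
  3       375.00       362.3545     1,087.0634       4,348.2535
  4       375.00       358.2348     1,432.9390       7,164.6951
  5       375.00       354.1619     1,770.8095      10,624.8568
  6       375.00       350.1353     2,100.8120      14,705.6842
  7    25,375.00    23,423.1253   163,961.8769   1,311,695.0154
  Σ                 25,585.2698   171,457.2804   1,351,479.1073
P = 25,585.2698.
Convexity = Σ t(t+1)·PV / [P·(1+y)²] = 1,351,479.1073 / (25,585.2698 × 1.023132) = 51.62827.

51.63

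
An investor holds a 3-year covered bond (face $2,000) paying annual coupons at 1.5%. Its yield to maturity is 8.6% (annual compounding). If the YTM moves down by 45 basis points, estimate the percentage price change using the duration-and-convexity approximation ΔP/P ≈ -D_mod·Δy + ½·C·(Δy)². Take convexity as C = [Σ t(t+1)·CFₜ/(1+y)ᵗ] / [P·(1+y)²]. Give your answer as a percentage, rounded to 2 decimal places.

With y = 0.086:
  t   CF        PV=CF/(1+0.086)^t    t·PV        t(t+1)·PV
  1        30.00        27.6243        27.6243          55.2486
  2        30.00        25.4367        50.8735         152.6205
  3     2,030.00     1,584.9171     4,754.7514      19,019.0057
  Σ                  1,637.9782     4,833.2492      19,226.8748
P = 1,637.9782; D_Mac = 2.95074 yrs; D_mod = 2.71707 yrs; C = 9.95270.
Duration effect: -2.71707 × (-0.0045) = +0.012227
Convexity effect: 0.5 × 9.95270 × (-0.0045)² = +0.0001008
ΔP/P ≈ +0.012227 + 0.0001008 = +0.012328 = +1.2328%.

+1.23%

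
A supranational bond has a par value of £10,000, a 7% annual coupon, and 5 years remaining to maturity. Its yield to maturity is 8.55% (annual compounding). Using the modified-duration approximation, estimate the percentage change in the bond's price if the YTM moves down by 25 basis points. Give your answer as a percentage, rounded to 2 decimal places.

Periodic yield y = 0.0855. Modified duration first:
  t   CF        PV=CF/(1+0.0855)^t    t·PV
  1       700.00       644.8641       644.8641
  2       700.00       594.0710     1,188.1421
  3       700.00       547.2787     1,641.8361
  4       700.00       504.1720     2,016.6880
  5    10,700.00     7,099.6124    35,498.0620
  Σ                  9,389.9983    40,989.5923
P = 9,389.9983; D_Mac = 4.36524 yrs; D_mod = 4.36524/(1+0.0855) = 4.02141 yrs.
ΔP/P ≈ -D_mod · Δy = -4.02141 × (-0.0025) = +0.010054 = +1.0054%.

+1.01%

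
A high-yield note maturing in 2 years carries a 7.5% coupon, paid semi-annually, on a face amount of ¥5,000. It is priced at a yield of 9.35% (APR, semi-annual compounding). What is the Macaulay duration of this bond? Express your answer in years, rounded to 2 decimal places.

1.89 years

Periodic yield y = 0.04675. Discount each cash flow and weight by its period:
  t   CF        PV=CF/(1+0.04675)^t    t·PV
  1       187.50       179.1259       179.1259
  2       187.50       171.1257       342.2515
  3       187.50       163.4829       490.4487
  4     5,187.50     4,321.0196    17,284.0782
  Σ                  4,834.7541    18,295.9043
Price P = Σ PV = 4,834.7541.
Macaulay duration = Σ(t·PV) / P = 18,295.9043 / 4,834.7541 = 3.78425 half-year periods.
In years: 3.78425 / 2 = 1.89212 years.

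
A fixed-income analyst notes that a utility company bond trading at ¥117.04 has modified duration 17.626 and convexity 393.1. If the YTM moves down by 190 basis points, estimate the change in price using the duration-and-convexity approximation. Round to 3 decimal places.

Duration effect: -D_mod·Δy = -17.626 × (-0.019) = +0.334894
Convexity effect: ½·C·(Δy)² = 0.5 × 393.1 × (-0.019)² = +0.07095455
ΔP/P ≈ +0.334894 + 0.07095455 = +0.40584855
ΔP ≈ 117.04 × (+0.40584855) = +47.500514292.

+¥47.501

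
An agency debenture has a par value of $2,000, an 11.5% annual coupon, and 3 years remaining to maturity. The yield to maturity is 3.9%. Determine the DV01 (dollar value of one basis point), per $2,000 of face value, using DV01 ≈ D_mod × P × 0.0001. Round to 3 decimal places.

$0.636

Periodic yield y = 0.039.
  t   CF        PV=CF/(1+0.039)^t    t·PV
  1       230.00       221.3667       221.3667
  2       230.00       213.0575       426.1149
  3     2,230.00     1,988.1915     5,964.5746
  Σ                  2,422.6157     6,612.0562
P = 2,422.6157; D_Mac = 2.72930 yrs; D_mod = 2.62686 yrs.
DV01 ≈ 2.62686 × 2,422.6157 × 0.0001 = 0.636387.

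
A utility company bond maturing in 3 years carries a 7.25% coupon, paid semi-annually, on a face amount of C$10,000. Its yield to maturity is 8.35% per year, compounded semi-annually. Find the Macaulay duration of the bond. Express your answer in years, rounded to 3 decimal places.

Periodic yield y = 0.04175. Discount each cash flow and weight by its period:
  t   CF        PV=CF/(1+0.04175)^t    t·PV
  1       362.50       347.9722       347.9722
  2       362.50       334.0266       668.0531
  3       362.50       320.6398       961.9195
  4       362.50       307.7896     1,231.1585
  5       362.50       295.4544     1,477.2720
  6    10,362.50     8,107.4352    48,644.6115
  Σ                  9,713.3178    53,330.9868
Price P = Σ PV = 9,713.3178.
Macaulay duration = Σ(t·PV) / P = 53,330.9868 / 9,713.3178 = 5.49050 half-year periods.
In years: 5.49050 / 2 = 2.74525 years.

2.745 years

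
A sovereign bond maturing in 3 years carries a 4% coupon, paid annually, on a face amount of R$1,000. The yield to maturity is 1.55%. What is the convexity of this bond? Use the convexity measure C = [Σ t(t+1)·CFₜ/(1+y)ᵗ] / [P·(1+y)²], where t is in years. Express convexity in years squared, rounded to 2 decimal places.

11.07

With y = 0.0155:
  t   CF        PV=CF/(1+0.0155)^t    t·PV        t(t+1)·PV
  1        40.00        39.3895        39.3895          78.7789
  2        40.00        38.7882        77.5765         232.7295
  3     1,040.00       993.1013     2,979.3039      11,917.2158
  Σ                  1,071.2790     3,096.2699      12,228.7242
P = 1,071.2790.
Convexity = Σ t(t+1)·PV / [P·(1+y)²] = 12,228.7242 / (1,071.2790 × 1.031240) = 11.06926.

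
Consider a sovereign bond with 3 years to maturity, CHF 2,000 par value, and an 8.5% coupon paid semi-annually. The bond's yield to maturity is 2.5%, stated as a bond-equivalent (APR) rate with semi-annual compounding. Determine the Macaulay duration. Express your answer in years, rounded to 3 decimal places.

Periodic yield y = 0.0125. Discount each cash flow and weight by its period:
  t   CF        PV=CF/(1+0.0125)^t    t·PV
  1        85.00        83.9506        83.9506
  2        85.00        82.9142       165.8284
  3        85.00        81.8906       245.6717
  4        85.00        80.8796       323.5183
  5        85.00        79.8811       399.4053
  6     2,085.00     1,935.2446    11,611.4677
  Σ                  2,344.7606    12,829.8419
Price P = Σ PV = 2,344.7606.
Macaulay duration = Σ(t·PV) / P = 12,829.8419 / 2,344.7606 = 5.47171 half-year periods.
In years: 5.47171 / 2 = 2.73585 years.

2.736 years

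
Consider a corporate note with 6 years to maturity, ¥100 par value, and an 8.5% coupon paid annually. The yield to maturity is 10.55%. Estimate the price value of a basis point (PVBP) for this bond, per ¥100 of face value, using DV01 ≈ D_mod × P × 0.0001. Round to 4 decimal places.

¥0.0403

Periodic yield y = 0.1055.
  t   CF        PV=CF/(1+0.1055)^t    t·PV
  1         8.50         7.6888         7.6888
  2         8.50         6.9551        13.9101
  3         8.50         6.2913        18.8740
  4         8.50         5.6909        22.7638
  5         8.50         5.1478        25.7392
  6       108.50        59.4398       356.6387
  Σ                     91.2138       445.6147
P = 91.2138; D_Mac = 4.88539 yrs; D_mod = 4.41916 yrs.
DV01 ≈ 4.41916 × 91.2138 × 0.0001 = 0.040309.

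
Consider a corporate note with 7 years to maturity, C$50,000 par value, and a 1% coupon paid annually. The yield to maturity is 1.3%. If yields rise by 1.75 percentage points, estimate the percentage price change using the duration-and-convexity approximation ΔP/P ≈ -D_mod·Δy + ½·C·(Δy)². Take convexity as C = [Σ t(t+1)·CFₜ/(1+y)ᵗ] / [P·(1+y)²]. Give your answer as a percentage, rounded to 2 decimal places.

-10.93%

With y = 0.013:
  t   CF        PV=CF/(1+0.013)^t    t·PV        t(t+1)·PV
  1       500.00       493.5834       493.5834         987.1668
  2       500.00       487.2492       974.4984       2,923.4951
  3       500.00       480.9962     1,442.9887       5,771.9547
  4       500.00       474.8235     1,899.2941       9,496.4704
  5       500.00       468.7300     2,343.6501      14,061.9009
  6       500.00       462.7147     2,776.2884      19,434.0190
  7    50,500.00    46,134.4408   322,941.0854   2,583,528.6833
  Σ                 49,002.5379   332,871.3885   2,636,203.6901
P = 49,002.5379; D_Mac = 6.79294 yrs; D_mod = 6.70577 yrs; C = 52.42537.
Duration effect: -6.70577 × (+0.0175) = -0.117351
Convexity effect: 0.5 × 52.42537 × (0.0175)² = +0.0080276
ΔP/P ≈ -0.117351 + 0.0080276 = -0.109323 = -10.9323%.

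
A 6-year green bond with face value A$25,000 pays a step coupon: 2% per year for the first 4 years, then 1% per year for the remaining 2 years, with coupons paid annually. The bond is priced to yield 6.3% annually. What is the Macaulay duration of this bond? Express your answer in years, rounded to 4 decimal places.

5.6734 years

Periodic yield y = 0.063. Discount each cash flow and weight by its year:
  t   CF        PV=CF/(1+0.063)^t    t·PV
  1       500.00       470.3669       470.3669
  2       500.00       442.4900       884.9800
  3       500.00       416.2653     1,248.7959
  4       500.00       391.5948     1,566.3793
  5       250.00       184.1932       920.9662
  6    25,250.00    17,500.9569   105,005.7414
  Σ                 19,405.8672   110,097.2297
Price P = Σ PV = 19,405.8672.
Macaulay duration = Σ(t·PV) / P = 110,097.2297 / 19,405.8672 = 5.67340 years.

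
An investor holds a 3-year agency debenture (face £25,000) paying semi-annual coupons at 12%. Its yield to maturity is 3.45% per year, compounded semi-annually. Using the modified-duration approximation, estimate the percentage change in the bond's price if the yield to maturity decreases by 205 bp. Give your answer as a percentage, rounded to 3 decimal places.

+5.344%

Periodic yield y = 0.01725. Modified duration first:
  t   CF        PV=CF/(1+0.01725)^t    t·PV
  1     1,500.00     1,474.5638     1,474.5638
  2     1,500.00     1,449.5589     2,899.1178
  3     1,500.00     1,424.9780     4,274.9340
  4     1,500.00     1,400.8140     5,603.2559
  5     1,500.00     1,377.0597     6,885.2985
  6    26,500.00    23,915.5120   143,493.0719
  Σ                 31,042.4863   164,630.2419
P = 31,042.4863; D_Mac = 5.30338 half-year periods = 2.65169 yrs; D_mod = 2.65169/(1+0.01725) = 2.60673 yrs.
ΔP/P ≈ -D_mod · Δy = -2.60673 × (-0.0205) = +0.053438 = +5.3438%.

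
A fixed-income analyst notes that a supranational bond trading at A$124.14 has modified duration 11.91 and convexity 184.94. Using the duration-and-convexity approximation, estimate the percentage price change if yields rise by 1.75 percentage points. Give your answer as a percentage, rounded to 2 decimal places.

Duration effect: -D_mod·Δy = -11.91 × (+0.0175) = -0.208425
Convexity effect: ½·C·(Δy)² = 0.5 × 184.94 × (0.0175)² = +0.0283189375
ΔP/P ≈ -0.208425 + 0.0283189375 = -0.1801060625
= -18.01060625%.

-18.01%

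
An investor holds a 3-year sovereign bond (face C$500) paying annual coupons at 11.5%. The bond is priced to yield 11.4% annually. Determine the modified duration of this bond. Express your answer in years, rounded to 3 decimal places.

2.425 years

Periodic yield y = 0.114. First find Macaulay duration:
  t   CF        PV=CF/(1+0.114)^t    t·PV
  1        57.50        51.6158        51.6158
  2        57.50        46.3338        92.6675
  3       557.50       403.2639     1,209.7916
  Σ                    501.2134     1,354.0749
P = 501.2134; Macaulay duration = 1,354.0749 / 501.2134 = 2.70159 years.
Modified duration = D_Mac / (1 + y) = 2.70159 / 1.114 = 2.42513 years.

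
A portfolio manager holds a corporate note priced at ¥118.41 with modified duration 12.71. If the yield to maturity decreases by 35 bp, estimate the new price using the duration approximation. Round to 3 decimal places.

¥123.677

Duration approximation: ΔP/P ≈ -D_mod · Δy = -12.71 × (-0.0035) = +0.044485.
New price ≈ 118.41 × (1 + 0.044485) = 123.67746885.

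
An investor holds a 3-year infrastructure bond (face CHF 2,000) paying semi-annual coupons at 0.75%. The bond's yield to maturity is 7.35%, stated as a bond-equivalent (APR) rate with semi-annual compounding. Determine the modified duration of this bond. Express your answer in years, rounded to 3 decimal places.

2.863 years

Periodic yield y = 0.03675. First find Macaulay duration:
  t   CF        PV=CF/(1+0.03675)^t    t·PV
  1         7.50         7.2341         7.2341
  2         7.50         6.9777        13.9554
  3         7.50         6.7304        20.1911
  4         7.50         6.4918        25.9672
  5         7.50         6.2617        31.3084
  6     2,007.50     1,616.6324     9,699.7947
  Σ                  1,650.3282     9,798.4510
P = 1,650.3282; Macaulay duration = 9,798.4510 / 1,650.3282 = 5.93727 half-year periods = 2.96864 years.
Modified duration = D_Mac / (1 + y) = 2.96864 / 1.03675 = 2.86341 years.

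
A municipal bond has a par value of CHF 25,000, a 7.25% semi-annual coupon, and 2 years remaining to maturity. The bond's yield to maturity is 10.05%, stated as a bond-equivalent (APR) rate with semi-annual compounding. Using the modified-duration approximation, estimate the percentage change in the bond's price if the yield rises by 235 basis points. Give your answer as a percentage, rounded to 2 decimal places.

Periodic yield y = 0.05025. Modified duration first:
  t   CF        PV=CF/(1+0.05025)^t    t·PV
  1       906.25       862.8898       862.8898
  2       906.25       821.6042     1,643.2084
  3       906.25       782.2939     2,346.8817
  4    25,906.25    21,292.8498    85,171.3994
  Σ                 23,759.6377    90,024.3792
P = 23,759.6377; D_Mac = 3.78896 half-year periods = 1.89448 yrs; D_mod = 1.89448/(1+0.05025) = 1.80384 yrs.
ΔP/P ≈ -D_mod · Δy = -1.80384 × (+0.0235) = -0.042390 = -4.2390%.

-4.24%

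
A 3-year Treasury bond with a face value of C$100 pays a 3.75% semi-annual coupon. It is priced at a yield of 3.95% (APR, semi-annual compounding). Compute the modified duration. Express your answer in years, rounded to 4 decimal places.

2.8094 years

Periodic yield y = 0.01975. First find Macaulay duration:
  t   CF        PV=CF/(1+0.01975)^t    t·PV
  1        1.875         1.8387         1.8387
  2        1.875         1.8031         3.6062
  3        1.875         1.7682         5.3045
  4        1.875         1.7339         6.9356
  5        1.875         1.7003         8.5016
  6      101.875        90.5952       543.5714
  Σ                     99.4394       569.7580
P = 99.4394; Macaulay duration = 569.7580 / 99.4394 = 5.72970 half-year periods = 2.86485 years.
Modified duration = D_Mac / (1 + y) = 2.86485 / 1.01975 = 2.80937 years.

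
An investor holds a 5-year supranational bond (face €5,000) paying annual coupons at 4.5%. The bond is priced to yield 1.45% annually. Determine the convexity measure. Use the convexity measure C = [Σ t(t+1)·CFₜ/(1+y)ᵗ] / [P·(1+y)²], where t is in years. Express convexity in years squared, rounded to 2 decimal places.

26.19

With y = 0.0145:
  t   CF        PV=CF/(1+0.0145)^t    t·PV        t(t+1)·PV
  1       225.00       221.7841       221.7841         443.5683
  2       225.00       218.6142       437.2284       1,311.6853
  3       225.00       215.4896       646.4689       2,585.8755
  4       225.00       212.4097       849.6387       4,248.1937
  5     5,225.00     4,862.1241    24,310.6204     145,863.7225
  Σ                  5,730.4217    26,465.7406     154,453.0452
P = 5,730.4217.
Convexity = Σ t(t+1)·PV / [P·(1+y)²] = 154,453.0452 / (5,730.4217 × 1.029210) = 26.18821.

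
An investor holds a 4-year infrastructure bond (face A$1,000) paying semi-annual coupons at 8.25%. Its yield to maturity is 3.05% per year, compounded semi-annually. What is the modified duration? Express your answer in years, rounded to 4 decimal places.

3.4847 years

Periodic yield y = 0.01525. First find Macaulay duration:
  t   CF        PV=CF/(1+0.01525)^t    t·PV
  1        41.25        40.6304        40.6304
  2        41.25        40.0201        80.0402
  3        41.25        39.4189       118.2568
  4        41.25        38.8268       155.3073
  5        41.25        38.2436       191.2181
  6        41.25        37.6692       226.0150
  7        41.25        37.1033       259.7234
  8     1,041.25       922.5099     7,380.0791
  Σ                  1,194.4222     8,451.2702
P = 1,194.4222; Macaulay duration = 8,451.2702 / 1,194.4222 = 7.07561 half-year periods = 3.53781 years.
Modified duration = D_Mac / (1 + y) = 3.53781 / 1.01525 = 3.48467 years.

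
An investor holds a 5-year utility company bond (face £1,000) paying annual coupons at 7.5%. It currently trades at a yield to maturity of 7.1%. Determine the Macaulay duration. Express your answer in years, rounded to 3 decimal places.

Periodic yield y = 0.071. Discount each cash flow and weight by its year:
  t   CF        PV=CF/(1+0.071)^t    t·PV
  1        75.00        70.0280        70.0280
  2        75.00        65.3856       130.7713
  3        75.00        61.0510       183.1530
  4        75.00        57.0037       228.0150
  5     1,075.00       762.8886     3,814.4429
  Σ                  1,016.3570     4,426.4101
Price P = Σ PV = 1,016.3570.
Macaulay duration = Σ(t·PV) / P = 4,426.4101 / 1,016.3570 = 4.35517 years.

4.355 years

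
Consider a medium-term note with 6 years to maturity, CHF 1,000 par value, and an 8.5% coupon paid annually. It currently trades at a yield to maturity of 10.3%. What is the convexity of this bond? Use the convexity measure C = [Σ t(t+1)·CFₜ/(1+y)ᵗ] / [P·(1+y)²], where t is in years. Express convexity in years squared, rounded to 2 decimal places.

26.16

With y = 0.103:
  t   CF        PV=CF/(1+0.103)^t    t·PV        t(t+1)·PV
  1        85.00        77.0626        77.0626         154.1251
  2        85.00        69.8663       139.7327         419.1980
  3        85.00        63.3421       190.0263         760.1051
  4        85.00        57.4271       229.7084       1,148.5420
  5        85.00        52.0645       260.3223       1,561.9338
  6     1,085.00       602.5272     3,615.1633      25,306.1428
  Σ                    922.2897     4,512.0154      29,350.0467
P = 922.2897.
Convexity = Σ t(t+1)·PV / [P·(1+y)²] = 29,350.0467 / (922.2897 × 1.216609) = 26.15715.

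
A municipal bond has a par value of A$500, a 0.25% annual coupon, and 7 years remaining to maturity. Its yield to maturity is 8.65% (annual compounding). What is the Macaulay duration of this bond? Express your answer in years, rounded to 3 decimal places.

Periodic yield y = 0.0865. Discount each cash flow and weight by its year:
  t   CF        PV=CF/(1+0.0865)^t    t·PV
  1         1.25         1.1505         1.1505
  2         1.25         1.0589         2.1178
  3         1.25         0.9746         2.9238
  4         1.25         0.8970         3.5880
  5         1.25         0.8256         4.1279
  6         1.25         0.7599         4.5591
  7       501.25       280.4441     1,963.1085
  Σ                    286.1105     1,981.5756
Price P = Σ PV = 286.1105.
Macaulay duration = Σ(t·PV) / P = 1,981.5756 / 286.1105 = 6.92591 years.

6.926 years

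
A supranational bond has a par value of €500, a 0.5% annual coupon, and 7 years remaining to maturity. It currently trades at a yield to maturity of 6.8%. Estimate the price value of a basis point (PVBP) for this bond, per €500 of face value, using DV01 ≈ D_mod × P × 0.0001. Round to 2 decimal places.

Periodic yield y = 0.068.
  t   CF        PV=CF/(1+0.068)^t    t·PV
  1         2.50         2.3408         2.3408
  2         2.50         2.1918         4.3836
  3         2.50         2.0522         6.1567
  4         2.50         1.9216         7.6863
  5         2.50         1.7992         8.9961
  6         2.50         1.6847        10.1080
  7       502.50       317.0570     2,219.3988
  Σ                    329.0472     2,259.0701
P = 329.0472; D_Mac = 6.86549 yrs; D_mod = 6.42836 yrs.
DV01 ≈ 6.42836 × 329.0472 × 0.0001 = 0.211523.

€0.21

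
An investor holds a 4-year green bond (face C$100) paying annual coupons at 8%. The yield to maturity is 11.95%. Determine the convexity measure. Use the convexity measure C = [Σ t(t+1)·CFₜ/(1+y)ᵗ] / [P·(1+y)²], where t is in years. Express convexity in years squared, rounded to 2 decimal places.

13.57

With y = 0.1195:
  t   CF        PV=CF/(1+0.1195)^t    t·PV        t(t+1)·PV
  1         8.00         7.1460         7.1460          14.2921
  2         8.00         6.3832        12.7665          38.2995
  3         8.00         5.7019        17.1056          68.4225
  4       108.00        68.7587       275.0346       1,375.1731
  Σ                     87.9898       312.0528       1,496.1872
P = 87.9898.
Convexity = Σ t(t+1)·PV / [P·(1+y)²] = 1,496.1872 / (87.9898 × 1.253280) = 13.56767.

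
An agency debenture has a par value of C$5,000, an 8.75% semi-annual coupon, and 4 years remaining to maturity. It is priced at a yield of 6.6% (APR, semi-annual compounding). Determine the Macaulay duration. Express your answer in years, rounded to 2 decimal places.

Periodic yield y = 0.033. Discount each cash flow and weight by its period:
  t   CF        PV=CF/(1+0.033)^t    t·PV
  1       218.75       211.7619       211.7619
  2       218.75       204.9970       409.9939
  3       218.75       198.4482       595.3445
  4       218.75       192.1086       768.4343
  5       218.75       185.9715       929.8576
  6       218.75       180.0305     1,080.1831
  7       218.75       174.2793     1,219.9551
  8     5,218.75     4,024.9818    32,199.8544
  Σ                  5,372.5787    37,415.3849
Price P = Σ PV = 5,372.5787.
Macaulay duration = Σ(t·PV) / P = 37,415.3849 / 5,372.5787 = 6.96414 half-year periods.
In years: 6.96414 / 2 = 3.48207 years.

3.48 years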